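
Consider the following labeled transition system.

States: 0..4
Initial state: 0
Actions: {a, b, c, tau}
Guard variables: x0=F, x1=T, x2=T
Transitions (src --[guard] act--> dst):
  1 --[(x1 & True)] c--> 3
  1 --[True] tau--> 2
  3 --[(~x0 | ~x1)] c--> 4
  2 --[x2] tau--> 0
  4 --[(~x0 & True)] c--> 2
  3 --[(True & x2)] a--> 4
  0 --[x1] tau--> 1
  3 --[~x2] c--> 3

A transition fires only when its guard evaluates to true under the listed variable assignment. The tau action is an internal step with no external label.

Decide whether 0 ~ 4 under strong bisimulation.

Bisimulation quotient by refinement:
  π0 = {{0,1,2,3,4}}
  π1 = {{0,2},{1},{3},{4}}
  π2 = {{0},{1},{2},{3},{4}}
Fixed point at round 3; 5 class(es).
[0]={0}  [4]={4}

Answer: NOT BISIMILAR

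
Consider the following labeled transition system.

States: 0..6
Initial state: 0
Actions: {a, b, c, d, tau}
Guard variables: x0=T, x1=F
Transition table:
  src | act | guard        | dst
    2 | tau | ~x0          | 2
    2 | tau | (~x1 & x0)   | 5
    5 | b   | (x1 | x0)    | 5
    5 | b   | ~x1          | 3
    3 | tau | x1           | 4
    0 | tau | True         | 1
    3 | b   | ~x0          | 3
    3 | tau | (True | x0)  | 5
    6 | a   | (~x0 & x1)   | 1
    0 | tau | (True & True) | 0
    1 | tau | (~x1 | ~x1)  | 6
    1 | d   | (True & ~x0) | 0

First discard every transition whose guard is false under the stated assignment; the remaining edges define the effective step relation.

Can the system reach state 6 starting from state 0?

Guard filter leaves 7 enabled edge(s).
L0 = {0}
L1 = {1}  now seen {0,1}
L2 = {6}  now seen {0,1,6}
Reach set: {0,1,6}
trace reaching 6: tau·tau

Answer: REACHABLE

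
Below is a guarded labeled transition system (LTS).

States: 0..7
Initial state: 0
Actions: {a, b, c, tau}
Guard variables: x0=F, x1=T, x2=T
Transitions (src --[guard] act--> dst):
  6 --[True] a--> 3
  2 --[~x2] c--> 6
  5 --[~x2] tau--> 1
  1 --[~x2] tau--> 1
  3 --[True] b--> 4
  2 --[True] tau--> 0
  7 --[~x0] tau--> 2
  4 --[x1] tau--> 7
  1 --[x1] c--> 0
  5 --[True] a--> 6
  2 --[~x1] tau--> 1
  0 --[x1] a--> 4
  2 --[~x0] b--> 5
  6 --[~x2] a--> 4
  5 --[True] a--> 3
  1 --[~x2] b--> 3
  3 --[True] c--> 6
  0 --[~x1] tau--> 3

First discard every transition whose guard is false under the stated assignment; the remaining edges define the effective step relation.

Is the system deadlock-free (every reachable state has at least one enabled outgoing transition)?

Answer: DEADLOCK-FREE

Analysis:
Reach set: {0,2,3,4,5,6,7}
  0: a→4  [deg 1]
  2: b→5  tau→0  [deg 2]
  3: b→4  c→6  [deg 2]
  4: tau→7  [deg 1]
  5: a→3  a→6  [deg 2]
  6: a→3  [deg 1]
  7: tau→2  [deg 1]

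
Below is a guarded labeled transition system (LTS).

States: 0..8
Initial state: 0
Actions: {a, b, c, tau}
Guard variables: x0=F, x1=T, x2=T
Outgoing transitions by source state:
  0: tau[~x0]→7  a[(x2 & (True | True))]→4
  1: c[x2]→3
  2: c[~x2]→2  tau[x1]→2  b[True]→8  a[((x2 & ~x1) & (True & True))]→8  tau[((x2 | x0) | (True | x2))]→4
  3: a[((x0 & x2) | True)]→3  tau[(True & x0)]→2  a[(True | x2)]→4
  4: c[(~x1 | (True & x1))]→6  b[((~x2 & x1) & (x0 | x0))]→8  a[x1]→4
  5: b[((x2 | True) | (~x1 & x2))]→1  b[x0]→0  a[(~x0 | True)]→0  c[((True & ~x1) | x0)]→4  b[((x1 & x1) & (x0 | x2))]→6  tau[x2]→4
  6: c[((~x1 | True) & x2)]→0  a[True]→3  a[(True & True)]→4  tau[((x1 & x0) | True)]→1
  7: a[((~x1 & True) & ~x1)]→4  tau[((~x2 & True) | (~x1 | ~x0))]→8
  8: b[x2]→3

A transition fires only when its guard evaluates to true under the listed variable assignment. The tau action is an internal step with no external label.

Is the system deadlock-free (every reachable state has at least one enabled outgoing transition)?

Answer: DEADLOCK-FREE

Analysis:
Reach set: {0,1,3,4,6,7,8}
  0: a→4  tau→7  [2 out]
  1: c→3  [1 out]
  3: a→3  a→4  [2 out]
  4: a→4  c→6  [2 out]
  6: a→3  a→4  c→0  tau→1  [4 out]
  7: tau→8  [1 out]
  8: b→3  [1 out]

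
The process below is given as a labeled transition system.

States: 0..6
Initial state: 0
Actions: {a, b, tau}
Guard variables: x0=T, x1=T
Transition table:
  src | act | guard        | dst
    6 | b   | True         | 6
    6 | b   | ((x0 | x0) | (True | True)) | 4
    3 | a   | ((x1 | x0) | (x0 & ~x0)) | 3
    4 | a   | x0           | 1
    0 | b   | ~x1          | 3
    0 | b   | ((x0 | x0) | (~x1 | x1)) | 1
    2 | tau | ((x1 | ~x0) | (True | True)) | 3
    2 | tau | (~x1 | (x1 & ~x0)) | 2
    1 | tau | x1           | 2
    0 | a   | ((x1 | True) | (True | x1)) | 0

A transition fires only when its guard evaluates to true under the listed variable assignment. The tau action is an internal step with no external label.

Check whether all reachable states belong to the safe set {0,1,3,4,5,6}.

Allowed set {0,1,3,4,5,6}
Reach set: {0,1,2,3}
  0: ✓
  1: ✓
  2: outside
  3: ✓
counterexample path to 2: b·tau

Answer: INVARIANT VIOLATED at state 2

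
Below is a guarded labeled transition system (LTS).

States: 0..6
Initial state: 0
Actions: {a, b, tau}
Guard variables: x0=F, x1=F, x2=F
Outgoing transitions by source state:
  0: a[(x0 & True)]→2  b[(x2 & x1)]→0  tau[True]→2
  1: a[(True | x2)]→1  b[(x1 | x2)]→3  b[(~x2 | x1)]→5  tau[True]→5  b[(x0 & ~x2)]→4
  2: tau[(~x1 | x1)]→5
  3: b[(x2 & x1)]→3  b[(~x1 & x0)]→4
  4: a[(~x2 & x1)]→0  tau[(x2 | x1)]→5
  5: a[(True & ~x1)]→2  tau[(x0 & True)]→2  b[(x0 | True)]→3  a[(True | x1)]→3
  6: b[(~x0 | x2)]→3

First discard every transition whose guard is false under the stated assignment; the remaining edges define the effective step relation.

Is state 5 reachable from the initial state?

After dropping false guards: 9 live edges.
L0 = {0}
L1 = {2}  now seen {0,2}
L2 = {5}  now seen {0,2,5}
L3 = {3}  now seen {0,2,3,5}
Reach set: {0,2,3,5}
trace reaching 5: tau·tau

Answer: REACHABLE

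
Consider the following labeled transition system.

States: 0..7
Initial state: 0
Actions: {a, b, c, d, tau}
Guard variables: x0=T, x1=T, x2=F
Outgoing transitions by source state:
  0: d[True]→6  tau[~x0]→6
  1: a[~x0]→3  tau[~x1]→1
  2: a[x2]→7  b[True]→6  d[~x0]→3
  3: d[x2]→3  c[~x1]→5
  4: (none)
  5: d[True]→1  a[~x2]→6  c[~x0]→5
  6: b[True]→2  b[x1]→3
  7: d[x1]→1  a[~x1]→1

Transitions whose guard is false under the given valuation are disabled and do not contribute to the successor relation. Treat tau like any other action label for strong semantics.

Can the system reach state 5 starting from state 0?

Answer: UNREACHABLE

Analysis:
After dropping false guards: 7 live edges.
L0 = {0}
L1 = {6}  cumulative {0,6}
L2 = {2,3}  cumulative {0,2,3,6}
Reachable = {0,2,3,6}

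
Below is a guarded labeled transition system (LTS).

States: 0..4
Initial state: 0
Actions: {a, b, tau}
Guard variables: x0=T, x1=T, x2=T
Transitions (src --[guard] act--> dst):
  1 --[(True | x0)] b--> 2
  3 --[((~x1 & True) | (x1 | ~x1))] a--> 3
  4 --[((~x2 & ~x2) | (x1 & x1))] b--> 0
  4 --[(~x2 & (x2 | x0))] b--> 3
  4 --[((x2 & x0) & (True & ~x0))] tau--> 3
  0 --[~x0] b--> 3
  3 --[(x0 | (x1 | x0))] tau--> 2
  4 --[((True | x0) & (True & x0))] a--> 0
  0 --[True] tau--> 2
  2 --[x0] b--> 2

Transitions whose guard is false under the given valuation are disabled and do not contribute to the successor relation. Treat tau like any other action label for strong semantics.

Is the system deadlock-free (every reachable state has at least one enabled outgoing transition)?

Answer: DEADLOCK-FREE

Working:
Reachable = {0,2}
  0: tau→2  [1 exit(s)]
  2: b→2  [1 exit(s)]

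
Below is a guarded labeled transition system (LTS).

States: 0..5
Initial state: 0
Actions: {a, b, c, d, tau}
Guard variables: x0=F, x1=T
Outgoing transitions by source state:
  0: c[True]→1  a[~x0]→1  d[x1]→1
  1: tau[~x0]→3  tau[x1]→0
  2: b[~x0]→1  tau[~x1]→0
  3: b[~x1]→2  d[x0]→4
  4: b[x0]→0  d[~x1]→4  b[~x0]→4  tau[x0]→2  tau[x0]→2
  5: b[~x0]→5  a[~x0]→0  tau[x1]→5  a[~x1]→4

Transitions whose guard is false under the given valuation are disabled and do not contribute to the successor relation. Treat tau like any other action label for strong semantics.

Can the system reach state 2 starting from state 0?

After dropping false guards: 10 live edges.
Layer 0: {0}
Layer 1: {1}  cumulative {0,1}
Layer 2: {3}  cumulative {0,1,3}
Reachable = {0,1,3}

Answer: UNREACHABLE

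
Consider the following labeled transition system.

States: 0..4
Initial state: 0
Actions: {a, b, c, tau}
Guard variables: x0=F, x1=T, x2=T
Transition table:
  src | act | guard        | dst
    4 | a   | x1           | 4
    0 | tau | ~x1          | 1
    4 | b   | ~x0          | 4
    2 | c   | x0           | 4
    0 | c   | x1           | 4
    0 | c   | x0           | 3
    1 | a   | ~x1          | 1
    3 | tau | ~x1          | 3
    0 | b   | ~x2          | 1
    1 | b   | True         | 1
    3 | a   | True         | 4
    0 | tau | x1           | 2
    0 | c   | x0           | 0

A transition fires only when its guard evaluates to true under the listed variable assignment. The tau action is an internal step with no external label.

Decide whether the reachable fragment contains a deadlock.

Answer: DEADLOCK at state 2

Trace:
Reach set: {0,2,4}
  0: c→4  tau→2  [2 exit(s)]
  2: ∅  [deadlock]
  4: a→4  b→4  [2 exit(s)]
trace reaching 2: tau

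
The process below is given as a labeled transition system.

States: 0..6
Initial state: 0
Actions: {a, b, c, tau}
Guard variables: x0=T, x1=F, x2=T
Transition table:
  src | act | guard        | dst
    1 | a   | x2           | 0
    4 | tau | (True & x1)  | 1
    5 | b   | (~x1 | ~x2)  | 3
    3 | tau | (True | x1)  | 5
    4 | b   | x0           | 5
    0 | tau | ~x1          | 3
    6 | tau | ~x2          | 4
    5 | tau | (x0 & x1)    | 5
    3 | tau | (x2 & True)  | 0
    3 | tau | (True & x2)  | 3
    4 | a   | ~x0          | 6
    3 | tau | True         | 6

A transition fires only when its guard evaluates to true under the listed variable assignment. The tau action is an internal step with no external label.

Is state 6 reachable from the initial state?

Answer: REACHABLE

Analysis:
After dropping false guards: 8 live edges.
Layer 0: {0}
Layer 1: {3}  cumulative {0,3}
Layer 2: {5,6}  cumulative {0,3,5,6}
Reachable = {0,3,5,6}
trace reaching 6: tau·tau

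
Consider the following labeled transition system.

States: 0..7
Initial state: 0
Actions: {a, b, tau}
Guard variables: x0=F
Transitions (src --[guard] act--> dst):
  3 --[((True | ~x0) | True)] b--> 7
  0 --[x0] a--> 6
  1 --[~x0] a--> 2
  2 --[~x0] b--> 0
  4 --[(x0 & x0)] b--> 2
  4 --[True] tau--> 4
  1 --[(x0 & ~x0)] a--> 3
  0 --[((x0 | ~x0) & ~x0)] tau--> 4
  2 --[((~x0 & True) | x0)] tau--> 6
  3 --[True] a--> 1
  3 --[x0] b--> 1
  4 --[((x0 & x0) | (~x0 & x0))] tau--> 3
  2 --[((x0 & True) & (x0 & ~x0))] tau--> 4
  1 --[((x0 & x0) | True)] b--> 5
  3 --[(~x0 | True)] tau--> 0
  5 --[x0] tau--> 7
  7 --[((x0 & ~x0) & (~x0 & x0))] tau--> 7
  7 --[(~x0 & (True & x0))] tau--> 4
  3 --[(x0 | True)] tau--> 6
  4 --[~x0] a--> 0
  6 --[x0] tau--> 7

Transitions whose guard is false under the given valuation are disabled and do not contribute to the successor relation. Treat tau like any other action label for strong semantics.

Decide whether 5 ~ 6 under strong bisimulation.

Refine partition for ~:
  π0 = {{0,1,2,3,4,5,6,7}}
  π1 = {{0},{1},{2},{3},{4},{5,6,7}}
stable after 2 split(s): 6 block(s)
5∈{5,6,7}, 6∈{5,6,7}

Answer: BISIMILAR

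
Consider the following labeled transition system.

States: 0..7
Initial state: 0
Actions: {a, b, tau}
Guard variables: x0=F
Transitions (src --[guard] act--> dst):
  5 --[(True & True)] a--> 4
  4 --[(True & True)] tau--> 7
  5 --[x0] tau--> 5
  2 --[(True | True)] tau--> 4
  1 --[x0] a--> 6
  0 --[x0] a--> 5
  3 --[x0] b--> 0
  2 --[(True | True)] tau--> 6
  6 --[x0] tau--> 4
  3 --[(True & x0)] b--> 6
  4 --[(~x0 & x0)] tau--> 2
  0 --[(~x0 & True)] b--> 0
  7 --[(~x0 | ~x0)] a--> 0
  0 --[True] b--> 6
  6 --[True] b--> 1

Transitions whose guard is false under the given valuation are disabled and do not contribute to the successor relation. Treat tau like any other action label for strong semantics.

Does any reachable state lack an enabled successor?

Answer: DEADLOCK at state 1

Working:
R = {0,1,6}
  0: b→0  b→6  [2 exit(s)]
  1: ∅  [STUCK]
  6: b→1  [1 exit(s)]
witness 1: b·b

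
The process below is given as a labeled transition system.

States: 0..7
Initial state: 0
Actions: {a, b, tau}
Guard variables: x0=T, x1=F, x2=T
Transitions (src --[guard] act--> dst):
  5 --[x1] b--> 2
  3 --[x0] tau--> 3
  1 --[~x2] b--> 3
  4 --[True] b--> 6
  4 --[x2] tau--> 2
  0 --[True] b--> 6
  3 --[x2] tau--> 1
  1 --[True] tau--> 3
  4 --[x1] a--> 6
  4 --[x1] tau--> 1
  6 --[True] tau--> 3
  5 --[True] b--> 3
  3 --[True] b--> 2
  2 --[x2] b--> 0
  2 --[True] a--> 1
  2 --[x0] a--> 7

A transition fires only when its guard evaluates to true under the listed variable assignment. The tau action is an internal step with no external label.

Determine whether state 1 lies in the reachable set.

Answer: REACHABLE

Trace:
12 transition(s) survive guard evaluation.
Layer 0: {0}
Layer 1: {6}  total {0,6}
Layer 2: {3}  total {0,3,6}
Layer 3: {1,2}  total {0,1,2,3,6}
Layer 4: {7}  total {0,1,2,3,6,7}
Reachable = {0,1,2,3,6,7}
witness 1: b·tau·tau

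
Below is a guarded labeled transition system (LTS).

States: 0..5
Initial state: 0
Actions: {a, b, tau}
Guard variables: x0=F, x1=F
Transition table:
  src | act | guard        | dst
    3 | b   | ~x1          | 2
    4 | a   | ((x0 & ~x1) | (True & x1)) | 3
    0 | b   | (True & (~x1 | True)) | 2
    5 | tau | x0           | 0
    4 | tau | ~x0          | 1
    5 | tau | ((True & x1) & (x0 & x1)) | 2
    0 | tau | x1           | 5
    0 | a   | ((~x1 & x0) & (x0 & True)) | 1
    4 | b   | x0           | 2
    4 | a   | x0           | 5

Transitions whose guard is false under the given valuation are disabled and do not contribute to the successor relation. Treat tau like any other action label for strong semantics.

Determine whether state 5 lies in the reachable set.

After dropping false guards: 3 live edges.
Layer 0: {0}
Layer 1: {2}  total {0,2}
Reach set: {0,2}

Answer: UNREACHABLE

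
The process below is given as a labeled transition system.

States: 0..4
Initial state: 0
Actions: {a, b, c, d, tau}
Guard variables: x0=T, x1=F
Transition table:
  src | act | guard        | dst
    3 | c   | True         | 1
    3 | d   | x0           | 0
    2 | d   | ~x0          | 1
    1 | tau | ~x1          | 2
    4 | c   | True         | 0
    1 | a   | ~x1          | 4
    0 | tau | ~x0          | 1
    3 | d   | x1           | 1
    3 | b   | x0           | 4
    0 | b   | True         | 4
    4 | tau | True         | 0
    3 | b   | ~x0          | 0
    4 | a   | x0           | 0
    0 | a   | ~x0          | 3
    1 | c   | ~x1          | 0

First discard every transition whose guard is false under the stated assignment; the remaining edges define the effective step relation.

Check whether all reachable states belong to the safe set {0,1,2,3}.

Answer: INVARIANT VIOLATED at state 4

Trace:
Allowed set {0,1,2,3}
R = {0,4}
  0: safe
  4: VIOLATES
witness against invariant: b → 4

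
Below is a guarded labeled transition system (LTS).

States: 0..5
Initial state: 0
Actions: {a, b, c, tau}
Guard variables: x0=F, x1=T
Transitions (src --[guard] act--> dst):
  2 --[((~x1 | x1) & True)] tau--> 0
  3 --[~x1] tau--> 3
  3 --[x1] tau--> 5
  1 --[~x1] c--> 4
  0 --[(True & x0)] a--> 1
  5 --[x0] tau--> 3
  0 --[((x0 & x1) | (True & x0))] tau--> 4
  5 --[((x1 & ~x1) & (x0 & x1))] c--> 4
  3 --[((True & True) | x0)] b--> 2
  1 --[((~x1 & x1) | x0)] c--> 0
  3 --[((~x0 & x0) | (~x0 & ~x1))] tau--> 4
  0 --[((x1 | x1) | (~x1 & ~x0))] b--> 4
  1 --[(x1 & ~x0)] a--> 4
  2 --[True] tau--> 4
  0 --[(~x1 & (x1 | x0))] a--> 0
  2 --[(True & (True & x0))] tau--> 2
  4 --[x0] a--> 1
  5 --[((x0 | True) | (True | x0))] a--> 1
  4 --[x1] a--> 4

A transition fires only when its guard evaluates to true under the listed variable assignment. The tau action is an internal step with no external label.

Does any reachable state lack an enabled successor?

Reachable = {0,4}
  0: b→4  [1 out]
  4: a→4  [1 out]

Answer: DEADLOCK-FREE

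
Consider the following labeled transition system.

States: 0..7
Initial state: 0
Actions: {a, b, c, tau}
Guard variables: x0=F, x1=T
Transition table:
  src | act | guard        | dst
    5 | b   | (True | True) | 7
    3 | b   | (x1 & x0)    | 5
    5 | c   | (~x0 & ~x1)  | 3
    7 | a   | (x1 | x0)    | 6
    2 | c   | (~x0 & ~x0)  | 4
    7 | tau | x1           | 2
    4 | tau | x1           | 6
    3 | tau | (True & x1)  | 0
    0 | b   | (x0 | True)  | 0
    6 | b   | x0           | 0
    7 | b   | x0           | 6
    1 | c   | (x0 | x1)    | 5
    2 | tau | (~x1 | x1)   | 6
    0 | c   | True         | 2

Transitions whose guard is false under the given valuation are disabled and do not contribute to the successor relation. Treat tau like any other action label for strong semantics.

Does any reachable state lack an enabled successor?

Reach set: {0,2,4,6}
  0: b→0  c→2  [2 exit(s)]
  2: c→4  tau→6  [2 exit(s)]
  4: tau→6  [1 exit(s)]
  6: ∅  [deadlock]
trace reaching 6: c·tau

Answer: DEADLOCK at state 6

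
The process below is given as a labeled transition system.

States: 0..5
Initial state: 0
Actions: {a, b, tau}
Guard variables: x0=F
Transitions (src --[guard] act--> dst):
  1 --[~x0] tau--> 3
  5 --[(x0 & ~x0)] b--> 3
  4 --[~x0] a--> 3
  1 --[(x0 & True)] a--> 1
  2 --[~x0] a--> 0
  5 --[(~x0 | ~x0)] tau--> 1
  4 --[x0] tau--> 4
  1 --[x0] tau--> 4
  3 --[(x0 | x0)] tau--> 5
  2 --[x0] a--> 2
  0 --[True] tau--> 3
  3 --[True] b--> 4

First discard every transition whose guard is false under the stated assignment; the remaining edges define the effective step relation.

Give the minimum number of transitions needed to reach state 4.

Breadth-first toward 4:
  L0 = {0}
  L1 = {3}
  L2 = {4}
depth(4)=2, e.g. tau·b

Answer: 2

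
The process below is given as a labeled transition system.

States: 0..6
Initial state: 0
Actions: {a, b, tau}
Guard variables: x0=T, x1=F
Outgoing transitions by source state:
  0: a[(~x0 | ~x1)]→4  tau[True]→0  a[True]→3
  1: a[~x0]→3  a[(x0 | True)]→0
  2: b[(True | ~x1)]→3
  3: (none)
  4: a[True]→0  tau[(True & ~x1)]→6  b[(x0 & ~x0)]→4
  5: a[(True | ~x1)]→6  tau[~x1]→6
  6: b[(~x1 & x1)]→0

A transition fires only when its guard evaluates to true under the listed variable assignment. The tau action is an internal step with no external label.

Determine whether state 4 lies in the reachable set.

After dropping false guards: 9 live edges.
depth 0: {0}
depth 1: {3,4}  cumulative {0,3,4}
depth 2: {6}  cumulative {0,3,4,6}
R = {0,3,4,6}
Path to 4: a

Answer: REACHABLE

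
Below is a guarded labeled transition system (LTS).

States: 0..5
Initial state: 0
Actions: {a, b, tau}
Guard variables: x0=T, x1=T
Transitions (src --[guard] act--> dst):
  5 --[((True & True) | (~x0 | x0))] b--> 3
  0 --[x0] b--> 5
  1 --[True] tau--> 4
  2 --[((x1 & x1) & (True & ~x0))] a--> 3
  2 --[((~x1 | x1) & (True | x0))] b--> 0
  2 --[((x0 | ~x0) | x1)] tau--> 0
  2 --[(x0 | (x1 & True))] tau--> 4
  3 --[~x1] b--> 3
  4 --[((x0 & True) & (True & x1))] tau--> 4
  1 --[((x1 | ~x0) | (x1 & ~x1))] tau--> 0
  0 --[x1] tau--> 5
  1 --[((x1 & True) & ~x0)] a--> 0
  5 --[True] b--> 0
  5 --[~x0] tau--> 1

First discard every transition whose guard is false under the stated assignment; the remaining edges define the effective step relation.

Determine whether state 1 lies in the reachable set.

After dropping false guards: 10 live edges.
Layer 0: {0}
Layer 1: {5}  total {0,5}
Layer 2: {3}  total {0,3,5}
Reachable = {0,3,5}

Answer: UNREACHABLE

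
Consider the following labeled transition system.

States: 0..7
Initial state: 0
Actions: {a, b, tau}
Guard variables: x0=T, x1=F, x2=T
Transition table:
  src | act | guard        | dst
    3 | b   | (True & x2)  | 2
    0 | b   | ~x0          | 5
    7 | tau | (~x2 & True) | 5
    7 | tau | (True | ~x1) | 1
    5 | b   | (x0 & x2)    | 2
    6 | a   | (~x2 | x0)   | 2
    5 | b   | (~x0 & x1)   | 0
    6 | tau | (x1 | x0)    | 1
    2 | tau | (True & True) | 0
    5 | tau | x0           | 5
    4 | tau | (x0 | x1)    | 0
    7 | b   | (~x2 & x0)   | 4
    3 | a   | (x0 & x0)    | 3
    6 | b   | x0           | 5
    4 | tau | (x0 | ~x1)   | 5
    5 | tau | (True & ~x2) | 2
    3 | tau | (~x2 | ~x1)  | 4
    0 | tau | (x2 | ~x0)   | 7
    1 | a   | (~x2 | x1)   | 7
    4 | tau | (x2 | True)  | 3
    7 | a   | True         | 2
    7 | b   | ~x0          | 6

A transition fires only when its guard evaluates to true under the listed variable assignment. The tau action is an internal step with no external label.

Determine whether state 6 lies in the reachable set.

Answer: UNREACHABLE

Working:
After dropping false guards: 15 live edges.
L0 = {0}
L1 = {7}  cumulative {0,7}
L2 = {1,2}  cumulative {0,1,2,7}
Reach set: {0,1,2,7}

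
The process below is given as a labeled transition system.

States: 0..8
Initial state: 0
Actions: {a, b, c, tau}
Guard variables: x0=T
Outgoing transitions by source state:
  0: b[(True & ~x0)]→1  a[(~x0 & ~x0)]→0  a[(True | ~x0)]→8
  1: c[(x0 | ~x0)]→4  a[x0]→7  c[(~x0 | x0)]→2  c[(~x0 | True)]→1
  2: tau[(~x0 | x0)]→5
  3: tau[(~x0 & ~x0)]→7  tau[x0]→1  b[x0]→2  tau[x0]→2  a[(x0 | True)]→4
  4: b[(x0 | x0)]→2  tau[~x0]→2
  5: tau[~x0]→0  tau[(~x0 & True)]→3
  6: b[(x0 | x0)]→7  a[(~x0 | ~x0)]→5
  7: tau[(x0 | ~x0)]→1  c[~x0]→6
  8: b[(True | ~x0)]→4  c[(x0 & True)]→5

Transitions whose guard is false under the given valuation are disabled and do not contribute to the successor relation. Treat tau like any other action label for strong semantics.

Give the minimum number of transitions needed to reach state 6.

Answer: UNREACHABLE

Trace:
Layered search for 6:
  depth 0: {0}
  depth 1: {8}
  depth 2: {4,5}
  depth 3: {2}
6 never appears.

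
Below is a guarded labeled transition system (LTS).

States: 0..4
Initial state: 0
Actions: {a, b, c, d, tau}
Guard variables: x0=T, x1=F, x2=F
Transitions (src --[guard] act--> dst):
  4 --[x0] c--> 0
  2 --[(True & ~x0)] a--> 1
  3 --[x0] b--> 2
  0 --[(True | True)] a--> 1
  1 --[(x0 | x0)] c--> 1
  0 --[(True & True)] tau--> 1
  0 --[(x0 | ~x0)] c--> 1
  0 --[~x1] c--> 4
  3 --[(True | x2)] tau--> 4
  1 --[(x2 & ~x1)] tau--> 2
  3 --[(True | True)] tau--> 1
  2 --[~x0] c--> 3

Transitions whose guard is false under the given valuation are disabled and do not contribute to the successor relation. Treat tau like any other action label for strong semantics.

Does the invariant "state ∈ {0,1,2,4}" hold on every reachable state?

Answer: INVARIANT HOLDS

Analysis:
Allowed set {0,1,2,4}
R = {0,1,4}
  0: safe
  1: safe
  4: safe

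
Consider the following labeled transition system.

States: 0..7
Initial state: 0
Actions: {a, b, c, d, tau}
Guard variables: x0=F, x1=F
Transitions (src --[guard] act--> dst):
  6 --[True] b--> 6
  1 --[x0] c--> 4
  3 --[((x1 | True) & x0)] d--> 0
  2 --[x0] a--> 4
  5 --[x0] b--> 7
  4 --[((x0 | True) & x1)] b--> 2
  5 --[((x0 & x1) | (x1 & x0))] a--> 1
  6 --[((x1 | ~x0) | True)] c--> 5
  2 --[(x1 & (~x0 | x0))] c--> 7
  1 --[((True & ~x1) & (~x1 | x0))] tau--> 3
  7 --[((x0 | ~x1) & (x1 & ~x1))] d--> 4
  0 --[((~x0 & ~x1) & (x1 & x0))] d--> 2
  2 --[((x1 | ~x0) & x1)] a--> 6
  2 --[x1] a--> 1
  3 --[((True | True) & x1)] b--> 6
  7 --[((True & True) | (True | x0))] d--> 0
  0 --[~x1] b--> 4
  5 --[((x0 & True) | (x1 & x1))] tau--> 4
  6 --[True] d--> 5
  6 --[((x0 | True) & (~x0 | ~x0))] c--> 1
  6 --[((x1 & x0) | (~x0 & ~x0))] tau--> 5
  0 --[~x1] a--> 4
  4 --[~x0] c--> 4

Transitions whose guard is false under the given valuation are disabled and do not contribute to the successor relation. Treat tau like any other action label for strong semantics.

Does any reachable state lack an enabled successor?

Answer: DEADLOCK-FREE

Trace:
Reachable = {0,4}
  0: a→4  b→4  [2 exit(s)]
  4: c→4  [1 exit(s)]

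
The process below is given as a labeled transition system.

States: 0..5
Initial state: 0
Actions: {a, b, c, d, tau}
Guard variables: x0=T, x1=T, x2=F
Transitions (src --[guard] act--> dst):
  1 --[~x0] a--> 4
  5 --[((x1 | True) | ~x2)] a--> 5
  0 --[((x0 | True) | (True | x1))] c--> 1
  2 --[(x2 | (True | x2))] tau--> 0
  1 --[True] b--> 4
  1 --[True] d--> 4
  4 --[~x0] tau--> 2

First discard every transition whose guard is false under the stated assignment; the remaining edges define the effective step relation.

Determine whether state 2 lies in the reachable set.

Answer: UNREACHABLE

Trace:
5 transition(s) survive guard evaluation.
Layer 0: {0}
Layer 1: {1}  cumulative {0,1}
Layer 2: {4}  cumulative {0,1,4}
Reach set: {0,1,4}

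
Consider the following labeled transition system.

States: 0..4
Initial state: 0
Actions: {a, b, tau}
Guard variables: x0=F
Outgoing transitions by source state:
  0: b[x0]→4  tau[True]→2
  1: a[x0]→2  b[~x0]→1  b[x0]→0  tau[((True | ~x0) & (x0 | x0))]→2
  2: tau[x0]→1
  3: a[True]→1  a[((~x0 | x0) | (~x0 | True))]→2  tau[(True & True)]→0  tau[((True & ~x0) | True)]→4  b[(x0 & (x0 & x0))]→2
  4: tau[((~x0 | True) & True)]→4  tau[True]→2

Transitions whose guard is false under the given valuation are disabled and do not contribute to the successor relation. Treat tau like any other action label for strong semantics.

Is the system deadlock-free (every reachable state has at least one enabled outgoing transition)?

R = {0,2}
  0: tau→2  [deg 1]
  2: ∅  [no exit]
Path to 2: tau

Answer: DEADLOCK at state 2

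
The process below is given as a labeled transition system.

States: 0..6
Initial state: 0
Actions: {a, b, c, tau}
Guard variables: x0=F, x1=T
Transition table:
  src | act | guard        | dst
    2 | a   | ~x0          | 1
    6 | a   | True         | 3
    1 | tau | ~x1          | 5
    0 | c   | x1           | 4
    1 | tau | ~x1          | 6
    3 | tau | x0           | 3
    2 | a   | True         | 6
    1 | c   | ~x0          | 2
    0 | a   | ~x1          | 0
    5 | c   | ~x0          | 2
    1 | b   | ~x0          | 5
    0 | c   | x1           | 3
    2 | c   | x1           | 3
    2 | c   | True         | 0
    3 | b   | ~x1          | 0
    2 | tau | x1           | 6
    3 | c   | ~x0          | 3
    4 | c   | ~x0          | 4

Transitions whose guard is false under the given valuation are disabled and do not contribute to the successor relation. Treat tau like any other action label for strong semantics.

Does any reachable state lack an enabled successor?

Answer: DEADLOCK-FREE

Trace:
Reachable = {0,3,4}
  0: c→3  c→4  [deg 2]
  3: c→3  [deg 1]
  4: c→4  [deg 1]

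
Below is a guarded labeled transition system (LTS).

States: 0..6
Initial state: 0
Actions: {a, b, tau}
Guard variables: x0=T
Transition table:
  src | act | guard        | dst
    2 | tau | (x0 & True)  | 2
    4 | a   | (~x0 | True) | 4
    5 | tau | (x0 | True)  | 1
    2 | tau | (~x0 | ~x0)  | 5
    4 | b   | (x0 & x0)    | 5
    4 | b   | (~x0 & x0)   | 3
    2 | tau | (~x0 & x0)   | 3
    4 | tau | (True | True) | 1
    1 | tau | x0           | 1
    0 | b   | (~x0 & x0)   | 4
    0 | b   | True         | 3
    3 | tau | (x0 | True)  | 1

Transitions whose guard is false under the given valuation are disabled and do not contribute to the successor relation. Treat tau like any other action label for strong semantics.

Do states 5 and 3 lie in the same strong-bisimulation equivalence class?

Bisimulation quotient by refinement:
  round 0: {{0,1,2,3,4,5,6}}
  round 1: {{0},{1,2,3,5},{4},{6}}
stable after 2 split(s): 4 block(s)
class of 5: {1,2,3,5}; class of 3: {1,2,3,5}

Answer: BISIMILAR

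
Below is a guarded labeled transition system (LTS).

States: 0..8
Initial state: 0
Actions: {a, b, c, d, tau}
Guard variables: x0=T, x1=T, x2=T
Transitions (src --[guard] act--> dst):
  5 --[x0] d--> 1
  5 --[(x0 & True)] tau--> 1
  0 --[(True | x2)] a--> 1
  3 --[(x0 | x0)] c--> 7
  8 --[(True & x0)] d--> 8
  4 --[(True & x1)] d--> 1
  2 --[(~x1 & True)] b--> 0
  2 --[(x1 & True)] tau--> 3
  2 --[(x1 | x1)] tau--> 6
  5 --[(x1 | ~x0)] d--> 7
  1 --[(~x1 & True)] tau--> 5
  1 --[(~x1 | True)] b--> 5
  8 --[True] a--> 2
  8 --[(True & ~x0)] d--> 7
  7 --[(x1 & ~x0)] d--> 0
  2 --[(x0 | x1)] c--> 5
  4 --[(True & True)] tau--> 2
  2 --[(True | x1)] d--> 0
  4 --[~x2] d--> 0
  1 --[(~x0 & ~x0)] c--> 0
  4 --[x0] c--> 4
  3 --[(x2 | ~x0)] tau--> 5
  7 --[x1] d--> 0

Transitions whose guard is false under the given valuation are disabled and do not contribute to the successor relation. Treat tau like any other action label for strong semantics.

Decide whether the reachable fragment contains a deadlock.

R = {0,1,5,7}
  0: a→1  [1 out]
  1: b→5  [1 out]
  5: d→1  d→7  tau→1  [3 out]
  7: d→0  [1 out]

Answer: DEADLOCK-FREE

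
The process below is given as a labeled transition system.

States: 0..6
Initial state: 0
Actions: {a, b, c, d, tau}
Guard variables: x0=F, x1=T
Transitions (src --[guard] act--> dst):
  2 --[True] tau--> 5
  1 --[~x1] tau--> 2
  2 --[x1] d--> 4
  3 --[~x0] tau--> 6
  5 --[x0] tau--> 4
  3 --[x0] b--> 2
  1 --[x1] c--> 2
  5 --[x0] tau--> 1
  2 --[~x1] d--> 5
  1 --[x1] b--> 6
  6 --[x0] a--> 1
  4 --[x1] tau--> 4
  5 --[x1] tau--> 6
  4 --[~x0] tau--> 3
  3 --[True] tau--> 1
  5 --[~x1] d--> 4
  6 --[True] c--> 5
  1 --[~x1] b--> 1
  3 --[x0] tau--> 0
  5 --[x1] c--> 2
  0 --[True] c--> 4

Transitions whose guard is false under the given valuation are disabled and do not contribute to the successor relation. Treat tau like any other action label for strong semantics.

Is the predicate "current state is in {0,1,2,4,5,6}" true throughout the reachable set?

Answer: INVARIANT VIOLATED at state 3

Trace:
Allowed set {0,1,2,4,5,6}
Reachable = {0,1,2,3,4,5,6}
  0: ✓
  1: ✓
  2: ✓
  3: VIOLATES
  4: ✓
  5: ✓
  6: ✓
reach 3 via c·tau — violates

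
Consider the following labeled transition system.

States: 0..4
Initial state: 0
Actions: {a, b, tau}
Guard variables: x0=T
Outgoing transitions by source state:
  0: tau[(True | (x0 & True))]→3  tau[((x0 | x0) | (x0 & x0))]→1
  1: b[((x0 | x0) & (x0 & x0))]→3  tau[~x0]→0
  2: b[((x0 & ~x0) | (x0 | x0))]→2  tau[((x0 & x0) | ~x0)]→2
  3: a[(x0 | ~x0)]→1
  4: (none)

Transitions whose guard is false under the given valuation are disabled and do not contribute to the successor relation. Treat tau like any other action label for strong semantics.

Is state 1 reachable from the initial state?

Answer: REACHABLE

Working:
6 transition(s) survive guard evaluation.
depth 0: {0}
depth 1: {1,3}  total {0,1,3}
Reach set: {0,1,3}
witness 1: tau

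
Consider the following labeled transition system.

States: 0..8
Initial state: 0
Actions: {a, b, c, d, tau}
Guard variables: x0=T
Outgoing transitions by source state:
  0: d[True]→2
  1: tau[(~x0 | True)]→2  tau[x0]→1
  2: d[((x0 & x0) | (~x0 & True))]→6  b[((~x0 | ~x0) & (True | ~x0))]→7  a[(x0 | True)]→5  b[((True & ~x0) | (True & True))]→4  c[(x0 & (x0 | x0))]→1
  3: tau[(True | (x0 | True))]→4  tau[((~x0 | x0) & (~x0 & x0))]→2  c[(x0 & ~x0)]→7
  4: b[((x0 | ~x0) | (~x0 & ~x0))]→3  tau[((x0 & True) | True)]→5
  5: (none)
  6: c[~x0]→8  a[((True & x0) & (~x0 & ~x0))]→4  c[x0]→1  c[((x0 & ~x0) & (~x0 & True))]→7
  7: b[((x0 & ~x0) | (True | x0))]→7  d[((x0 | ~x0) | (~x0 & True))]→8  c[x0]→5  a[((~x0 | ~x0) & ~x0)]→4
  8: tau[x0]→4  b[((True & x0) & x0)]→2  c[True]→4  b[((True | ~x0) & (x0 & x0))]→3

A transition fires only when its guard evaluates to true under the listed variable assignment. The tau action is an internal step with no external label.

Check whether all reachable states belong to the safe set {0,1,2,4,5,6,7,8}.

Answer: INVARIANT VIOLATED at state 3

Working:
Inv-set: {0,1,2,4,5,6,7,8}
R = {0,1,2,3,4,5,6}
  0: ✓
  1: ✓
  2: ✓
  3: outside
  4: ✓
  5: ✓
  6: ✓
witness against invariant: d·b·b → 3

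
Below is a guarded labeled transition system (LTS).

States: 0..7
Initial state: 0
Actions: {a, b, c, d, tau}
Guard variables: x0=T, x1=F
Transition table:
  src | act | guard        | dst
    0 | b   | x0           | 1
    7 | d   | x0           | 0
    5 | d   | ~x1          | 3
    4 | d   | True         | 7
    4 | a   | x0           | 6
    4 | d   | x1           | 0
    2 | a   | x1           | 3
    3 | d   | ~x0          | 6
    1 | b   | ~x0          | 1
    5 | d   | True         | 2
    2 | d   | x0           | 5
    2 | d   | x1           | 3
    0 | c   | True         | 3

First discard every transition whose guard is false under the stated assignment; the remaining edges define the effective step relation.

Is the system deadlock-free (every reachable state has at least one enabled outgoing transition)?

Answer: DEADLOCK at state 1

Analysis:
Reachable = {0,1,3}
  0: b→1  c→3  [2 out]
  1: ∅  [STUCK]
  3: ∅  [STUCK]
witness 1: b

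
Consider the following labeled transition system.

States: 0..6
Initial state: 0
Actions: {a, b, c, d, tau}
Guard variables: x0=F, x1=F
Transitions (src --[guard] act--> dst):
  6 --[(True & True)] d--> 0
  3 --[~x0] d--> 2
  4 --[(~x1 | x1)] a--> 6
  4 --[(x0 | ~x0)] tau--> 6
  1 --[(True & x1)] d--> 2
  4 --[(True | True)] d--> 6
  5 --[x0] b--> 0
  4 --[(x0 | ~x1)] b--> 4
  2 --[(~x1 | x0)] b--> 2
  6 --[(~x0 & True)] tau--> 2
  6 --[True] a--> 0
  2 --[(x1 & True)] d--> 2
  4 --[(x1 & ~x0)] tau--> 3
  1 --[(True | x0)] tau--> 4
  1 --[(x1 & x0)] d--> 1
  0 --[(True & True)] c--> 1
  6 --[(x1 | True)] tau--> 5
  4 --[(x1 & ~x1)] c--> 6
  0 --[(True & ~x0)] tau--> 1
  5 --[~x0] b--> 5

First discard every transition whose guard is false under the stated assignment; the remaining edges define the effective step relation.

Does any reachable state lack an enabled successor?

Answer: DEADLOCK-FREE

Working:
R = {0,1,2,4,5,6}
  0: c→1  tau→1  [2 exit(s)]
  1: tau→4  [1 exit(s)]
  2: b→2  [1 exit(s)]
  4: a→6  b→4  d→6  tau→6  [4 exit(s)]
  5: b→5  [1 exit(s)]
  6: a→0  d→0  tau→2  tau→5  [4 exit(s)]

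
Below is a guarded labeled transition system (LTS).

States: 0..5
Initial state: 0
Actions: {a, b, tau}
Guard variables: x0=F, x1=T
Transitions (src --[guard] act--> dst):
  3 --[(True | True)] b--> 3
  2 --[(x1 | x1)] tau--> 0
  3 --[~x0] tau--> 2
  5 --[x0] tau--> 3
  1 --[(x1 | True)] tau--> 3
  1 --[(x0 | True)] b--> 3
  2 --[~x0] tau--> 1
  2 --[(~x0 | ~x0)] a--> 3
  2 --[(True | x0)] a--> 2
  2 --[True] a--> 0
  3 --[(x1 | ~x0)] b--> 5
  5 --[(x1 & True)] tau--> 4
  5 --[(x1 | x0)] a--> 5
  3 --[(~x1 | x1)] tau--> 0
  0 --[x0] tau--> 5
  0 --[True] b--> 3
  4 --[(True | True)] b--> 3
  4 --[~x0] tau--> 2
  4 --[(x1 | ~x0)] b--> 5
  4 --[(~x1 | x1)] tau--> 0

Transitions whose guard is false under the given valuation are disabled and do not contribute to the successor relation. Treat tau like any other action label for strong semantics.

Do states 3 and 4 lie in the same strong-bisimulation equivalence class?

Bisimulation quotient by refinement:
  round 0: {{0,1,2,3,4,5}}
  round 1: {{0},{1,3,4},{2,5}}
  round 2: {{0},{1},{2},{3,4},{5}}
stable after 3 split(s): 5 block(s)
3∈{3,4}, 4∈{3,4}

Answer: BISIMILAR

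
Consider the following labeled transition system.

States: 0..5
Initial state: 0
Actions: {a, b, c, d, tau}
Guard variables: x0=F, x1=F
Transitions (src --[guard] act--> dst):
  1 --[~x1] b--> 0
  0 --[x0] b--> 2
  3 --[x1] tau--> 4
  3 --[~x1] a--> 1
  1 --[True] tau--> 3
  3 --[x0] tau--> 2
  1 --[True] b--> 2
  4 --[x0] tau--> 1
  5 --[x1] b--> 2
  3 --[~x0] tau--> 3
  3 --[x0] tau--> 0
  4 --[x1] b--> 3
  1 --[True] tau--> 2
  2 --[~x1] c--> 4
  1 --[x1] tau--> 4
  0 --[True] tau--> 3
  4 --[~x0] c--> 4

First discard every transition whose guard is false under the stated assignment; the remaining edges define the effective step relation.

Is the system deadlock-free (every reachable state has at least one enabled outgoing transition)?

R = {0,1,2,3,4}
  0: tau→3  [1 out]
  1: b→0  b→2  tau→2  tau→3  [4 out]
  2: c→4  [1 out]
  3: a→1  tau→3  [2 out]
  4: c→4  [1 out]

Answer: DEADLOCK-FREE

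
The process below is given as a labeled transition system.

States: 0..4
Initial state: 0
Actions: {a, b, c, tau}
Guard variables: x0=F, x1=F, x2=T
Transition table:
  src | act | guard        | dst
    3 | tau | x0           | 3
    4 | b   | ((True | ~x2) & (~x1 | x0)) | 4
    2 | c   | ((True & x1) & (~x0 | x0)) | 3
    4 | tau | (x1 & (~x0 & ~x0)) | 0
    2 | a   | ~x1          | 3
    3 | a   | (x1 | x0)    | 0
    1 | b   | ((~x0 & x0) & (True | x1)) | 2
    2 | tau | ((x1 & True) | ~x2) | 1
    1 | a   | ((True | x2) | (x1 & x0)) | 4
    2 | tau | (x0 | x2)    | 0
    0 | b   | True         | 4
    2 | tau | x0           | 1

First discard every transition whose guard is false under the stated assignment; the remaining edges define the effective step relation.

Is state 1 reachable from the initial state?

After dropping false guards: 5 live edges.
L0 = {0}
L1 = {4}  total {0,4}
R = {0,4}

Answer: UNREACHABLE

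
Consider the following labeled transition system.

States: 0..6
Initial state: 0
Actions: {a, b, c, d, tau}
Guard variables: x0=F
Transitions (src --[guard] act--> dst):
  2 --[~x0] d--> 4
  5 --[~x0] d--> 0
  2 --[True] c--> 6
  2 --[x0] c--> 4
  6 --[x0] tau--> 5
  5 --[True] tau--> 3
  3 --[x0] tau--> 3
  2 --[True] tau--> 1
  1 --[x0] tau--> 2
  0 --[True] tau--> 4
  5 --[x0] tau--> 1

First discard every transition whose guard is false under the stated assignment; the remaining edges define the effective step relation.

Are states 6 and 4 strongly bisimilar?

Bisimulation quotient by refinement:
  π0 = {{0,1,2,3,4,5,6}}
  π1 = {{0},{1,3,4,6},{2},{5}}
Fixed point at round 2; 4 class(es).
6∈{1,3,4,6}, 4∈{1,3,4,6}

Answer: BISIMILAR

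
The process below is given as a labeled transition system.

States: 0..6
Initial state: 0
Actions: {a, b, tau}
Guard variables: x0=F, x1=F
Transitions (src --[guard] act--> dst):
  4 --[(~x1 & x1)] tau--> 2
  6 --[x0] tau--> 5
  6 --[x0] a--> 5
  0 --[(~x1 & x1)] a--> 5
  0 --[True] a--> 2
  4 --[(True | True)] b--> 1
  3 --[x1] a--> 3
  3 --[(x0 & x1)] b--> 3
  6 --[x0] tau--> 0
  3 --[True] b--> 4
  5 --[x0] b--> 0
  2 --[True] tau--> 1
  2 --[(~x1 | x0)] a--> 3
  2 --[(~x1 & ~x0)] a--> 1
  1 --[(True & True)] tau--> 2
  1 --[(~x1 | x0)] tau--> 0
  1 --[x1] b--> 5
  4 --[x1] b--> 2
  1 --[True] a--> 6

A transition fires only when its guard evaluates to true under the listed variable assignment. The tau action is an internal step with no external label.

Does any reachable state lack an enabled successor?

Answer: DEADLOCK at state 6

Trace:
Reachable = {0,1,2,3,4,6}
  0: a→2  [1 exit(s)]
  1: a→6  tau→0  tau→2  [3 exit(s)]
  2: a→1  a→3  tau→1  [3 exit(s)]
  3: b→4  [1 exit(s)]
  4: b→1  [1 exit(s)]
  6: ∅  [no exit]
trace reaching 6: a·tau·a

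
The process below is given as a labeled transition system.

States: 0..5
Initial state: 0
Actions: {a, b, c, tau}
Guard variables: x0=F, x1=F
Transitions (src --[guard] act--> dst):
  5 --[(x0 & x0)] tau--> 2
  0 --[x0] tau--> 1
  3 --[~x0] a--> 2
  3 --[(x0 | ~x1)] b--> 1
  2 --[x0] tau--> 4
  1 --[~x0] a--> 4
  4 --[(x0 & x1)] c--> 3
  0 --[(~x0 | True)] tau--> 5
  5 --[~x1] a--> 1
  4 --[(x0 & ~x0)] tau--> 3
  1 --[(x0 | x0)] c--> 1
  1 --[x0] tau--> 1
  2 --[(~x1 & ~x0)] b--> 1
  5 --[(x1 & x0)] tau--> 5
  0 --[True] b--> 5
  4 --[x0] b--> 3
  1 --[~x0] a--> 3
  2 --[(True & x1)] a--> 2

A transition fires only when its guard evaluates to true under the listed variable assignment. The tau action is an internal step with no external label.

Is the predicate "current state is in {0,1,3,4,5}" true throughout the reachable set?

Inv-set: {0,1,3,4,5}
Reach set: {0,1,2,3,4,5}
  0: ok
  1: ok
  2: ✗ unsafe
  3: ok
  4: ok
  5: ok
counterexample path to 2: tau·a·a·a

Answer: INVARIANT VIOLATED at state 2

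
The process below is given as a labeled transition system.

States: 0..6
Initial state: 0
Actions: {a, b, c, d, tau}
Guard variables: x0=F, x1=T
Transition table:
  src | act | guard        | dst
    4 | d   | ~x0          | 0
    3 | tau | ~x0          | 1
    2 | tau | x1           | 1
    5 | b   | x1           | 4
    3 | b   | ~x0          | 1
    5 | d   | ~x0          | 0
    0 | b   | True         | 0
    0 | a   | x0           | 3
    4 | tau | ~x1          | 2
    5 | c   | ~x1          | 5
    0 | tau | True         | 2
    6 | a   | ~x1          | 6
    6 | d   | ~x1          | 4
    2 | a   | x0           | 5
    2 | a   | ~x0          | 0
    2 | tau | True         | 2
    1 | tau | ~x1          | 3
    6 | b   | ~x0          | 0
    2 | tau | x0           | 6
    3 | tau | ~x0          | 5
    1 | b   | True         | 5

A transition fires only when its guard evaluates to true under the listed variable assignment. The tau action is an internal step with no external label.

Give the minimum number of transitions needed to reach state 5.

Answer: 3

Working:
Layered search for 5:
  depth 0: {0}
  depth 1: {2}
  depth 2: {1}
  depth 3: {5}
first hit 5 at d=3 via tau·tau·b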